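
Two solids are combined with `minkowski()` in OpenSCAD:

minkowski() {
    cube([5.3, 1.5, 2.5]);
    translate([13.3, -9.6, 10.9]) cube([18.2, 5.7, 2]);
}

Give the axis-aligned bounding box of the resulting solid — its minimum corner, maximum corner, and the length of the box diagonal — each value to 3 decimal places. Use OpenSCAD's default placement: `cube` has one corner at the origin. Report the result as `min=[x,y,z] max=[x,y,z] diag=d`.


min=[13.300,-9.600,10.900] max=[36.800,-2.400,15.400] diag=24.987

A = translate([13.3, -9.6, 10.9]) cube([18.2, 5.7, 2]) → bbox [13.3,-9.6,10.9] .. [31.5,-3.9,12.9]
B = cube([5.3, 1.5, 2.5]) → bbox [0,0,0] .. [5.3,1.5,2.5]
lo = A.lo+B.lo = [13.3+0, -9.6+0, 10.9+0] = [13.300,-9.600,10.900]
hi = A.hi+B.hi = [31.5+5.3, -3.9+1.5, 12.9+2.5] = [36.800,-2.400,15.400]
diag = √(23.5²+7.2²+4.5²) = √624.34 = 24.987


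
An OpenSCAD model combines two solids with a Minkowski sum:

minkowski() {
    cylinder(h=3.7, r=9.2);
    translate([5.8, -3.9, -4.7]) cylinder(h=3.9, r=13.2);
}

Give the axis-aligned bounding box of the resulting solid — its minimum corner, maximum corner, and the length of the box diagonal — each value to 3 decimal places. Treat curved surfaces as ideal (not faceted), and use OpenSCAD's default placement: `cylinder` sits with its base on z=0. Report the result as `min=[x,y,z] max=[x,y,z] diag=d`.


A = translate([5.8, -3.9, -4.7]) cylinder(h=3.9, r=13.2) → bbox [-7.4,-17.1,-4.7] .. [19,9.3,-0.8]
B = cylinder(h=3.7, r=9.2) → bbox [-9.2,-9.2,0] .. [9.2,9.2,3.7]
lo = A.lo+B.lo = [-7.4-9.2, -17.1-9.2, -4.7+0] = [-16.600,-26.300,-4.700]
hi = A.hi+B.hi = [19+9.2, 9.3+9.2, -0.8+3.7] = [28.200,18.500,2.900]
diag = √(44.8²+44.8²+7.6²) = √4071.84 = 63.811

min=[-16.600,-26.300,-4.700] max=[28.200,18.500,2.900] diag=63.811


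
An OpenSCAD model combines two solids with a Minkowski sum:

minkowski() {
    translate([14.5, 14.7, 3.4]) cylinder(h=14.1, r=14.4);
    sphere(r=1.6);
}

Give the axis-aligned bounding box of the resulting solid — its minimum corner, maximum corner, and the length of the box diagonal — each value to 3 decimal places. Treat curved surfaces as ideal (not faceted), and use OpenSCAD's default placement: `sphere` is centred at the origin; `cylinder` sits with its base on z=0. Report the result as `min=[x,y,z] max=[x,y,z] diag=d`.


min=[-1.500,-1.300,1.800] max=[30.500,30.700,19.100] diag=48.449

A = translate([14.5, 14.7, 3.4]) cylinder(h=14.1, r=14.4) → bbox [0.1,0.3,3.4] .. [28.9,29.1,17.5]
B = sphere(r=1.6) → bbox [-1.6,-1.6,-1.6] .. [1.6,1.6,1.6]
lo = A.lo+B.lo = [0.1-1.6, 0.3-1.6, 3.4-1.6] = [-1.500,-1.300,1.800]
hi = A.hi+B.hi = [28.9+1.6, 29.1+1.6, 17.5+1.6] = [30.500,30.700,19.100]
diag = √(32²+32²+17.3²) = √2347.29 = 48.449


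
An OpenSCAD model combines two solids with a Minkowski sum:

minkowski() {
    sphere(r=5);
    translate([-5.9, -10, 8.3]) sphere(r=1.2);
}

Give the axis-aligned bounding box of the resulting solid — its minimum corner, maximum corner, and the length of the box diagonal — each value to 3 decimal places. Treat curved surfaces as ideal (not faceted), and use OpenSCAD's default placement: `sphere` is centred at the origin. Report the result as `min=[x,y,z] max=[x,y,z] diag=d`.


min=[-12.100,-16.200,2.100] max=[0.300,-3.800,14.500] diag=21.477

A = translate([-5.9, -10, 8.3]) sphere(r=1.2) → bbox [-7.1,-11.2,7.1] .. [-4.7,-8.8,9.5]
B = sphere(r=5) → bbox [-5,-5,-5] .. [5,5,5]
lo = A.lo+B.lo = [-7.1-5, -11.2-5, 7.1-5] = [-12.100,-16.200,2.100]
hi = A.hi+B.hi = [-4.7+5, -8.8+5, 9.5+5] = [0.300,-3.800,14.500]
diag = √(12.4²+12.4²+12.4²) = √461.28 = 21.477


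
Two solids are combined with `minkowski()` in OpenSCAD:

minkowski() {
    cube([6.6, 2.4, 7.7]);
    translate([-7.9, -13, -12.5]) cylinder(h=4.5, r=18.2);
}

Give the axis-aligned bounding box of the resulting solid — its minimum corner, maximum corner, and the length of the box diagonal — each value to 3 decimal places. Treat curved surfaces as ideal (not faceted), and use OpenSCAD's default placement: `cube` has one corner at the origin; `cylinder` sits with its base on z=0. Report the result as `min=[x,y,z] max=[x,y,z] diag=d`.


A = translate([-7.9, -13, -12.5]) cylinder(h=4.5, r=18.2) → bbox [-26.1,-31.2,-12.5] .. [10.3,5.2,-8]
B = cube([6.6, 2.4, 7.7]) → bbox [0,0,0] .. [6.6,2.4,7.7]
lo = A.lo+B.lo = [-26.1+0, -31.2+0, -12.5+0] = [-26.100,-31.200,-12.500]
hi = A.hi+B.hi = [10.3+6.6, 5.2+2.4, -8+7.7] = [16.900,7.600,-0.300]
diag = √(43²+38.8²+12.2²) = √3503.28 = 59.189

min=[-26.100,-31.200,-12.500] max=[16.900,7.600,-0.300] diag=59.189


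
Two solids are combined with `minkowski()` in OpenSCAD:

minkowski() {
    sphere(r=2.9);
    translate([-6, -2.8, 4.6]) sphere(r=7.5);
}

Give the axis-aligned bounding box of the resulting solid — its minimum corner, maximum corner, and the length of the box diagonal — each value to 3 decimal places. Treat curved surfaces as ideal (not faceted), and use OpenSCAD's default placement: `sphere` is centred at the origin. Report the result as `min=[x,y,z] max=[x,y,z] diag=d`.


min=[-16.400,-13.200,-5.800] max=[4.400,7.600,15.000] diag=36.027

A = translate([-6, -2.8, 4.6]) sphere(r=7.5) → bbox [-13.5,-10.3,-2.9] .. [1.5,4.7,12.1]
B = sphere(r=2.9) → bbox [-2.9,-2.9,-2.9] .. [2.9,2.9,2.9]
lo = A.lo+B.lo = [-13.5-2.9, -10.3-2.9, -2.9-2.9] = [-16.400,-13.200,-5.800]
hi = A.hi+B.hi = [1.5+2.9, 4.7+2.9, 12.1+2.9] = [4.400,7.600,15.000]
diag = √(20.8²+20.8²+20.8²) = √1297.92 = 36.027


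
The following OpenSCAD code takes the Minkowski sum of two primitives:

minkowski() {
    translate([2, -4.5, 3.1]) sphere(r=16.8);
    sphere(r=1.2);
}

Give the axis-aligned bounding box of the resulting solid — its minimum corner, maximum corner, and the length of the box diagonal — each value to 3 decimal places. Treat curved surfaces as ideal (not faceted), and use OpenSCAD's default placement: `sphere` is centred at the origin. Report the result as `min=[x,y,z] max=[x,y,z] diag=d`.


min=[-16.000,-22.500,-14.900] max=[20.000,13.500,21.100] diag=62.354

A = translate([2, -4.5, 3.1]) sphere(r=16.8) → bbox [-14.8,-21.3,-13.7] .. [18.8,12.3,19.9]
B = sphere(r=1.2) → bbox [-1.2,-1.2,-1.2] .. [1.2,1.2,1.2]
lo = A.lo+B.lo = [-14.8-1.2, -21.3-1.2, -13.7-1.2] = [-16.000,-22.500,-14.900]
hi = A.hi+B.hi = [18.8+1.2, 12.3+1.2, 19.9+1.2] = [20.000,13.500,21.100]
diag = √(36²+36²+36²) = √3888 = 62.354


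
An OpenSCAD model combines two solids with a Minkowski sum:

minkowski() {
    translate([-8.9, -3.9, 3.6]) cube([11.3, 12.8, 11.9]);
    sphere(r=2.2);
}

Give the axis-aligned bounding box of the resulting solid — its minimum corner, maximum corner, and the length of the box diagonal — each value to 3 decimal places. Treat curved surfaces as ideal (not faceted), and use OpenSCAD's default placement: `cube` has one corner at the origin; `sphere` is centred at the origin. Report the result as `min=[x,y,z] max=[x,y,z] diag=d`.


A = translate([-8.9, -3.9, 3.6]) cube([11.3, 12.8, 11.9]) → bbox [-8.9,-3.9,3.6] .. [2.4,8.9,15.5]
B = sphere(r=2.2) → bbox [-2.2,-2.2,-2.2] .. [2.2,2.2,2.2]
lo = A.lo+B.lo = [-8.9-2.2, -3.9-2.2, 3.6-2.2] = [-11.100,-6.100,1.400]
hi = A.hi+B.hi = [2.4+2.2, 8.9+2.2, 15.5+2.2] = [4.600,11.100,17.700]
diag = √(15.7²+17.2²+16.3²) = √808.02 = 28.426

min=[-11.100,-6.100,1.400] max=[4.600,11.100,17.700] diag=28.426


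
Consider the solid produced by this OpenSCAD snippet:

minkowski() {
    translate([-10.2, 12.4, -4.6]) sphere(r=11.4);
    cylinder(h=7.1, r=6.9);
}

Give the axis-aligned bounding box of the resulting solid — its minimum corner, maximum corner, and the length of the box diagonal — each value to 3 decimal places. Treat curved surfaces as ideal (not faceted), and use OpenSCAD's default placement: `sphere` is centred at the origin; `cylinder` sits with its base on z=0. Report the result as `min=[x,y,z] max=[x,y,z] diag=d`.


min=[-28.500,-5.900,-16.000] max=[8.100,30.700,13.900] diag=59.776

A = translate([-10.2, 12.4, -4.6]) sphere(r=11.4) → bbox [-21.6,1,-16] .. [1.2,23.8,6.8]
B = cylinder(h=7.1, r=6.9) → bbox [-6.9,-6.9,0] .. [6.9,6.9,7.1]
lo = A.lo+B.lo = [-21.6-6.9, 1-6.9, -16+0] = [-28.500,-5.900,-16.000]
hi = A.hi+B.hi = [1.2+6.9, 23.8+6.9, 6.8+7.1] = [8.100,30.700,13.900]
diag = √(36.6²+36.6²+29.9²) = √3573.13 = 59.776


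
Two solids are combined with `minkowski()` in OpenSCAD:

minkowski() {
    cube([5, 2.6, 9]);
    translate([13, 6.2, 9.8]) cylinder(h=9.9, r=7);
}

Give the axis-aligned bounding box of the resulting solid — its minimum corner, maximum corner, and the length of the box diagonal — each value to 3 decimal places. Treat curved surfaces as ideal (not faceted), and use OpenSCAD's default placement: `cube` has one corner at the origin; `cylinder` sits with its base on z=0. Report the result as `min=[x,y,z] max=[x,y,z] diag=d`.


min=[6.000,-0.800,9.800] max=[25.000,15.800,28.700] diag=31.524

A = translate([13, 6.2, 9.8]) cylinder(h=9.9, r=7) → bbox [6,-0.8,9.8] .. [20,13.2,19.7]
B = cube([5, 2.6, 9]) → bbox [0,0,0] .. [5,2.6,9]
lo = A.lo+B.lo = [6+0, -0.8+0, 9.8+0] = [6.000,-0.800,9.800]
hi = A.hi+B.hi = [20+5, 13.2+2.6, 19.7+9] = [25.000,15.800,28.700]
diag = √(19²+16.6²+18.9²) = √993.77 = 31.524


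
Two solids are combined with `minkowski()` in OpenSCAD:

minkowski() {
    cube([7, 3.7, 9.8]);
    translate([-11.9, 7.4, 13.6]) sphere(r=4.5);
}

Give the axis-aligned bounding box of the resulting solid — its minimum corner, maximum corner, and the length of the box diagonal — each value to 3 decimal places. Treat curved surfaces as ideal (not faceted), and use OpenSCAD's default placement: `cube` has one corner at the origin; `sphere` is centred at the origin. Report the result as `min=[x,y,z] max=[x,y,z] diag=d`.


A = translate([-11.9, 7.4, 13.6]) sphere(r=4.5) → bbox [-16.4,2.9,9.1] .. [-7.4,11.9,18.1]
B = cube([7, 3.7, 9.8]) → bbox [0,0,0] .. [7,3.7,9.8]
lo = A.lo+B.lo = [-16.4+0, 2.9+0, 9.1+0] = [-16.400,2.900,9.100]
hi = A.hi+B.hi = [-7.4+7, 11.9+3.7, 18.1+9.8] = [-0.400,15.600,27.900]
diag = √(16²+12.7²+18.8²) = √770.73 = 27.762

min=[-16.400,2.900,9.100] max=[-0.400,15.600,27.900] diag=27.762


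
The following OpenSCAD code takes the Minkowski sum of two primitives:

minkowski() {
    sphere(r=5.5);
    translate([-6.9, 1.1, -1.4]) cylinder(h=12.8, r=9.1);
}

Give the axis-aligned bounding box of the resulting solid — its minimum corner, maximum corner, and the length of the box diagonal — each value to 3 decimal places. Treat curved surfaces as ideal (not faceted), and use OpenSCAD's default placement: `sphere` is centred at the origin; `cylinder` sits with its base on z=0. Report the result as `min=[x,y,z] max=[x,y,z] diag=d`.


A = translate([-6.9, 1.1, -1.4]) cylinder(h=12.8, r=9.1) → bbox [-16,-8,-1.4] .. [2.2,10.2,11.4]
B = sphere(r=5.5) → bbox [-5.5,-5.5,-5.5] .. [5.5,5.5,5.5]
lo = A.lo+B.lo = [-16-5.5, -8-5.5, -1.4-5.5] = [-21.500,-13.500,-6.900]
hi = A.hi+B.hi = [2.2+5.5, 10.2+5.5, 11.4+5.5] = [7.700,15.700,16.900]
diag = √(29.2²+29.2²+23.8²) = √2271.72 = 47.663

min=[-21.500,-13.500,-6.900] max=[7.700,15.700,16.900] diag=47.663


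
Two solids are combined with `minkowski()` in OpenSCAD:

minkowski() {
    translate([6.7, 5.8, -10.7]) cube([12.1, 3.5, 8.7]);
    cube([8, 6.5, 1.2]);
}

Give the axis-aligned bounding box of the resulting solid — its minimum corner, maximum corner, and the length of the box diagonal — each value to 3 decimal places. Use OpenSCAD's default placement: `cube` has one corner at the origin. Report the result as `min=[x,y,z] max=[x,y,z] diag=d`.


min=[6.700,5.800,-10.700] max=[26.800,15.800,-0.800] diag=24.536

A = translate([6.7, 5.8, -10.7]) cube([12.1, 3.5, 8.7]) → bbox [6.7,5.8,-10.7] .. [18.8,9.3,-2]
B = cube([8, 6.5, 1.2]) → bbox [0,0,0] .. [8,6.5,1.2]
lo = A.lo+B.lo = [6.7+0, 5.8+0, -10.7+0] = [6.700,5.800,-10.700]
hi = A.hi+B.hi = [18.8+8, 9.3+6.5, -2+1.2] = [26.800,15.800,-0.800]
diag = √(20.1²+10²+9.9²) = √602.02 = 24.536


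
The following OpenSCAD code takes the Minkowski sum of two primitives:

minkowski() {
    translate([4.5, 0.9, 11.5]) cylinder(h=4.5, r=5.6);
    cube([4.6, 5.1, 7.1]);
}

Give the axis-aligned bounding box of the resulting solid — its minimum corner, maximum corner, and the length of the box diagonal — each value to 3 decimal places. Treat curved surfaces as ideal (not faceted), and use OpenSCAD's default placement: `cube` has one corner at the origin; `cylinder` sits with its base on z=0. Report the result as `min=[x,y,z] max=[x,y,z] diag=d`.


min=[-1.100,-4.700,11.500] max=[14.700,11.600,23.100] diag=25.493

A = translate([4.5, 0.9, 11.5]) cylinder(h=4.5, r=5.6) → bbox [-1.1,-4.7,11.5] .. [10.1,6.5,16]
B = cube([4.6, 5.1, 7.1]) → bbox [0,0,0] .. [4.6,5.1,7.1]
lo = A.lo+B.lo = [-1.1+0, -4.7+0, 11.5+0] = [-1.100,-4.700,11.500]
hi = A.hi+B.hi = [10.1+4.6, 6.5+5.1, 16+7.1] = [14.700,11.600,23.100]
diag = √(15.8²+16.3²+11.6²) = √649.89 = 25.493


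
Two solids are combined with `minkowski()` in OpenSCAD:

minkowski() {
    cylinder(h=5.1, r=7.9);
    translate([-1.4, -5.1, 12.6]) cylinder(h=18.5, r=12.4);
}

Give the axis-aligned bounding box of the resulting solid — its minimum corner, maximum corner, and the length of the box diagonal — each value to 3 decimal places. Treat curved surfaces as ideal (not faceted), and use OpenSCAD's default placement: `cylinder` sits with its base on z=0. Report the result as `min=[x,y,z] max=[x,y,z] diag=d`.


min=[-21.700,-25.400,12.600] max=[18.900,15.200,36.200] diag=62.078

A = translate([-1.4, -5.1, 12.6]) cylinder(h=18.5, r=12.4) → bbox [-13.8,-17.5,12.6] .. [11,7.3,31.1]
B = cylinder(h=5.1, r=7.9) → bbox [-7.9,-7.9,0] .. [7.9,7.9,5.1]
lo = A.lo+B.lo = [-13.8-7.9, -17.5-7.9, 12.6+0] = [-21.700,-25.400,12.600]
hi = A.hi+B.hi = [11+7.9, 7.3+7.9, 31.1+5.1] = [18.900,15.200,36.200]
diag = √(40.6²+40.6²+23.6²) = √3853.68 = 62.078


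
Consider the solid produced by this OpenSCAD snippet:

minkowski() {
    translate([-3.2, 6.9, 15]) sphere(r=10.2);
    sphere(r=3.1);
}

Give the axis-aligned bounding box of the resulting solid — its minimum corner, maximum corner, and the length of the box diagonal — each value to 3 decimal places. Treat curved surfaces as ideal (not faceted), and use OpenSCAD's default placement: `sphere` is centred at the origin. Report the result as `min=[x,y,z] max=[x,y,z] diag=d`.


min=[-16.500,-6.400,1.700] max=[10.100,20.200,28.300] diag=46.073

A = translate([-3.2, 6.9, 15]) sphere(r=10.2) → bbox [-13.4,-3.3,4.8] .. [7,17.1,25.2]
B = sphere(r=3.1) → bbox [-3.1,-3.1,-3.1] .. [3.1,3.1,3.1]
lo = A.lo+B.lo = [-13.4-3.1, -3.3-3.1, 4.8-3.1] = [-16.500,-6.400,1.700]
hi = A.hi+B.hi = [7+3.1, 17.1+3.1, 25.2+3.1] = [10.100,20.200,28.300]
diag = √(26.6²+26.6²+26.6²) = √2122.68 = 46.073


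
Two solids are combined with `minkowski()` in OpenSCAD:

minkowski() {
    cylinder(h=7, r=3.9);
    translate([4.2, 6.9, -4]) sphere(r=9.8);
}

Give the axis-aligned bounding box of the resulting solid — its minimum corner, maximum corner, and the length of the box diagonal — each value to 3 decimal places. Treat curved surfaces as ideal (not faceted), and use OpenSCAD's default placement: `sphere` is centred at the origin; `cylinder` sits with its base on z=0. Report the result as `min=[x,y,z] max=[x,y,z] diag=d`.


min=[-9.500,-6.800,-13.800] max=[17.900,20.600,12.800] diag=47.001

A = translate([4.2, 6.9, -4]) sphere(r=9.8) → bbox [-5.6,-2.9,-13.8] .. [14,16.7,5.8]
B = cylinder(h=7, r=3.9) → bbox [-3.9,-3.9,0] .. [3.9,3.9,7]
lo = A.lo+B.lo = [-5.6-3.9, -2.9-3.9, -13.8+0] = [-9.500,-6.800,-13.800]
hi = A.hi+B.hi = [14+3.9, 16.7+3.9, 5.8+7] = [17.900,20.600,12.800]
diag = √(27.4²+27.4²+26.6²) = √2209.08 = 47.001


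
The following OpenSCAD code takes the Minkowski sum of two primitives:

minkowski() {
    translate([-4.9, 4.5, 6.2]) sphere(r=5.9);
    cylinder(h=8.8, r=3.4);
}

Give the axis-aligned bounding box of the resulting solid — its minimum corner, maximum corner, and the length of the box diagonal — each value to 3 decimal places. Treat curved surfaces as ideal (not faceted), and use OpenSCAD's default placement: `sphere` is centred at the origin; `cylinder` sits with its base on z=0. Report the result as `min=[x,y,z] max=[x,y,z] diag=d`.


min=[-14.200,-4.800,0.300] max=[4.400,13.800,20.900] diag=33.411

A = translate([-4.9, 4.5, 6.2]) sphere(r=5.9) → bbox [-10.8,-1.4,0.3] .. [1,10.4,12.1]
B = cylinder(h=8.8, r=3.4) → bbox [-3.4,-3.4,0] .. [3.4,3.4,8.8]
lo = A.lo+B.lo = [-10.8-3.4, -1.4-3.4, 0.3+0] = [-14.200,-4.800,0.300]
hi = A.hi+B.hi = [1+3.4, 10.4+3.4, 12.1+8.8] = [4.400,13.800,20.900]
diag = √(18.6²+18.6²+20.6²) = √1116.28 = 33.411


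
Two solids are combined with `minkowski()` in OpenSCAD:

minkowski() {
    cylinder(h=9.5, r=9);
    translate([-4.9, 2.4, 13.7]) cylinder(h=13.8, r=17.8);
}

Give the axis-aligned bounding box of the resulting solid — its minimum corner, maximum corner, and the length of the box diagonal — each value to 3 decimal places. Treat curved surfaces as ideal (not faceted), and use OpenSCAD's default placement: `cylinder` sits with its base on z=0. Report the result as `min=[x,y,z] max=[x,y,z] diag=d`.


A = translate([-4.9, 2.4, 13.7]) cylinder(h=13.8, r=17.8) → bbox [-22.7,-15.4,13.7] .. [12.9,20.2,27.5]
B = cylinder(h=9.5, r=9) → bbox [-9,-9,0] .. [9,9,9.5]
lo = A.lo+B.lo = [-22.7-9, -15.4-9, 13.7+0] = [-31.700,-24.400,13.700]
hi = A.hi+B.hi = [12.9+9, 20.2+9, 27.5+9.5] = [21.900,29.200,37.000]
diag = √(53.6²+53.6²+23.3²) = √6288.81 = 79.302

min=[-31.700,-24.400,13.700] max=[21.900,29.200,37.000] diag=79.302


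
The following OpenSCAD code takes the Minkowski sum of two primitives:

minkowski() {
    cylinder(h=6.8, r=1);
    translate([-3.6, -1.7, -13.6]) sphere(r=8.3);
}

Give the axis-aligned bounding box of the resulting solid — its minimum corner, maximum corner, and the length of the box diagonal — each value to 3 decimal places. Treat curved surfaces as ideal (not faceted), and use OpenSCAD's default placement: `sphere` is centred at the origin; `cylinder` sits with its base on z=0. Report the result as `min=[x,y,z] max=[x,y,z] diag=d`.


A = translate([-3.6, -1.7, -13.6]) sphere(r=8.3) → bbox [-11.9,-10,-21.9] .. [4.7,6.6,-5.3]
B = cylinder(h=6.8, r=1) → bbox [-1,-1,0] .. [1,1,6.8]
lo = A.lo+B.lo = [-11.9-1, -10-1, -21.9+0] = [-12.900,-11.000,-21.900]
hi = A.hi+B.hi = [4.7+1, 6.6+1, -5.3+6.8] = [5.700,7.600,1.500]
diag = √(18.6²+18.6²+23.4²) = √1239.48 = 35.206

min=[-12.900,-11.000,-21.900] max=[5.700,7.600,1.500] diag=35.206


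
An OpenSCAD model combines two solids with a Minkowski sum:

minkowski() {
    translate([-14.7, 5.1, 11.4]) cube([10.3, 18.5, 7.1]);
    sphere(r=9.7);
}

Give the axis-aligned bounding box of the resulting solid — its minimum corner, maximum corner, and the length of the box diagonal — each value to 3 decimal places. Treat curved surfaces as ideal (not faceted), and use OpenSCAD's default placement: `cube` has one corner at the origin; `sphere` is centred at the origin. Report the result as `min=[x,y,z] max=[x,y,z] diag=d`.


min=[-24.400,-4.600,1.700] max=[5.300,33.300,28.200] diag=54.961

A = translate([-14.7, 5.1, 11.4]) cube([10.3, 18.5, 7.1]) → bbox [-14.7,5.1,11.4] .. [-4.4,23.6,18.5]
B = sphere(r=9.7) → bbox [-9.7,-9.7,-9.7] .. [9.7,9.7,9.7]
lo = A.lo+B.lo = [-14.7-9.7, 5.1-9.7, 11.4-9.7] = [-24.400,-4.600,1.700]
hi = A.hi+B.hi = [-4.4+9.7, 23.6+9.7, 18.5+9.7] = [5.300,33.300,28.200]
diag = √(29.7²+37.9²+26.5²) = √3020.75 = 54.961


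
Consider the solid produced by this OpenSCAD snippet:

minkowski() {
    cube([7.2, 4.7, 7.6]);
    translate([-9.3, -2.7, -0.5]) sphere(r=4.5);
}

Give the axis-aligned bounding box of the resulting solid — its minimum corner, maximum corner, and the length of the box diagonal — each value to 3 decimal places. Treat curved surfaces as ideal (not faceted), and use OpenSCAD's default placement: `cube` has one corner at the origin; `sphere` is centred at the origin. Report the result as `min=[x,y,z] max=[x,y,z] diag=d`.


A = translate([-9.3, -2.7, -0.5]) sphere(r=4.5) → bbox [-13.8,-7.2,-5] .. [-4.8,1.8,4]
B = cube([7.2, 4.7, 7.6]) → bbox [0,0,0] .. [7.2,4.7,7.6]
lo = A.lo+B.lo = [-13.8+0, -7.2+0, -5+0] = [-13.800,-7.200,-5.000]
hi = A.hi+B.hi = [-4.8+7.2, 1.8+4.7, 4+7.6] = [2.400,6.500,11.600]
diag = √(16.2²+13.7²+16.6²) = √725.69 = 26.939

min=[-13.800,-7.200,-5.000] max=[2.400,6.500,11.600] diag=26.939


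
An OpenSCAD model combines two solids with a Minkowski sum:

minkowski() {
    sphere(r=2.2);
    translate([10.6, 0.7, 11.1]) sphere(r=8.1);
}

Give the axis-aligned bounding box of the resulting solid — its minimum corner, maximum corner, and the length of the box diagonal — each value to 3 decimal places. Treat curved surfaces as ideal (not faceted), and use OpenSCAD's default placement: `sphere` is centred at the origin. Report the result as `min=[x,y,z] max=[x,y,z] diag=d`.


min=[0.300,-9.600,0.800] max=[20.900,11.000,21.400] diag=35.680

A = translate([10.6, 0.7, 11.1]) sphere(r=8.1) → bbox [2.5,-7.4,3] .. [18.7,8.8,19.2]
B = sphere(r=2.2) → bbox [-2.2,-2.2,-2.2] .. [2.2,2.2,2.2]
lo = A.lo+B.lo = [2.5-2.2, -7.4-2.2, 3-2.2] = [0.300,-9.600,0.800]
hi = A.hi+B.hi = [18.7+2.2, 8.8+2.2, 19.2+2.2] = [20.900,11.000,21.400]
diag = √(20.6²+20.6²+20.6²) = √1273.08 = 35.680


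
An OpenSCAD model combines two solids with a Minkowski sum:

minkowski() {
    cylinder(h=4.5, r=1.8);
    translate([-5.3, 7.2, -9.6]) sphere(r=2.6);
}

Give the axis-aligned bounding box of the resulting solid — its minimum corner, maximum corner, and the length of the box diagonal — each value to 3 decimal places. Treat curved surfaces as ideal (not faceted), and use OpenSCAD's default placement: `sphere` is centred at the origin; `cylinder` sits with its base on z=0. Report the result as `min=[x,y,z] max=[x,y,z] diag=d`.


A = translate([-5.3, 7.2, -9.6]) sphere(r=2.6) → bbox [-7.9,4.6,-12.2] .. [-2.7,9.8,-7]
B = cylinder(h=4.5, r=1.8) → bbox [-1.8,-1.8,0] .. [1.8,1.8,4.5]
lo = A.lo+B.lo = [-7.9-1.8, 4.6-1.8, -12.2+0] = [-9.700,2.800,-12.200]
hi = A.hi+B.hi = [-2.7+1.8, 9.8+1.8, -7+4.5] = [-0.900,11.600,-2.500]
diag = √(8.8²+8.8²+9.7²) = √248.97 = 15.779

min=[-9.700,2.800,-12.200] max=[-0.900,11.600,-2.500] diag=15.779


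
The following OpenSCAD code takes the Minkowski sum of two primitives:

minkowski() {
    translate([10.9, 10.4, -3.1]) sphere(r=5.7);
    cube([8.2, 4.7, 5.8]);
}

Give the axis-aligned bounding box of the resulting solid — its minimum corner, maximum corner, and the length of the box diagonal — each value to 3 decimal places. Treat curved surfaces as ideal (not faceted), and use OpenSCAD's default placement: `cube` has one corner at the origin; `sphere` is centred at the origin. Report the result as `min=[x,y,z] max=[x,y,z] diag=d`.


min=[5.200,4.700,-8.800] max=[24.800,20.800,8.400] diag=30.647

A = translate([10.9, 10.4, -3.1]) sphere(r=5.7) → bbox [5.2,4.7,-8.8] .. [16.6,16.1,2.6]
B = cube([8.2, 4.7, 5.8]) → bbox [0,0,0] .. [8.2,4.7,5.8]
lo = A.lo+B.lo = [5.2+0, 4.7+0, -8.8+0] = [5.200,4.700,-8.800]
hi = A.hi+B.hi = [16.6+8.2, 16.1+4.7, 2.6+5.8] = [24.800,20.800,8.400]
diag = √(19.6²+16.1²+17.2²) = √939.21 = 30.647


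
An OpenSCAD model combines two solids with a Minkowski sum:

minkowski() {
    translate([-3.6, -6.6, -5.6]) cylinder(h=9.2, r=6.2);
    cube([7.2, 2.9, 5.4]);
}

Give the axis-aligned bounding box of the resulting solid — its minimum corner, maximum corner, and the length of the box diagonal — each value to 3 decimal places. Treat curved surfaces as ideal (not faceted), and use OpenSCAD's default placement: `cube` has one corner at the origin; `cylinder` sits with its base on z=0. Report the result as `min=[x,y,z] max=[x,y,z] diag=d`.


min=[-9.800,-12.800,-5.600] max=[9.800,2.500,9.000] diag=28.834

A = translate([-3.6, -6.6, -5.6]) cylinder(h=9.2, r=6.2) → bbox [-9.8,-12.8,-5.6] .. [2.6,-0.4,3.6]
B = cube([7.2, 2.9, 5.4]) → bbox [0,0,0] .. [7.2,2.9,5.4]
lo = A.lo+B.lo = [-9.8+0, -12.8+0, -5.6+0] = [-9.800,-12.800,-5.600]
hi = A.hi+B.hi = [2.6+7.2, -0.4+2.9, 3.6+5.4] = [9.800,2.500,9.000]
diag = √(19.6²+15.3²+14.6²) = √831.41 = 28.834


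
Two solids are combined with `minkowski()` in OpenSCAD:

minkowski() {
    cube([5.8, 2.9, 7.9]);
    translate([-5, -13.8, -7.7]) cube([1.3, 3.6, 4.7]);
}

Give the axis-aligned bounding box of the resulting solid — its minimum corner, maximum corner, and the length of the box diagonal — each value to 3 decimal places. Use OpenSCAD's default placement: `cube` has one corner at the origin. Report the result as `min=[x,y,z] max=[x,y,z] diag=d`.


min=[-5.000,-13.800,-7.700] max=[2.100,-7.300,4.900] diag=15.856

A = translate([-5, -13.8, -7.7]) cube([1.3, 3.6, 4.7]) → bbox [-5,-13.8,-7.7] .. [-3.7,-10.2,-3]
B = cube([5.8, 2.9, 7.9]) → bbox [0,0,0] .. [5.8,2.9,7.9]
lo = A.lo+B.lo = [-5+0, -13.8+0, -7.7+0] = [-5.000,-13.800,-7.700]
hi = A.hi+B.hi = [-3.7+5.8, -10.2+2.9, -3+7.9] = [2.100,-7.300,4.900]
diag = √(7.1²+6.5²+12.6²) = √251.42 = 15.856


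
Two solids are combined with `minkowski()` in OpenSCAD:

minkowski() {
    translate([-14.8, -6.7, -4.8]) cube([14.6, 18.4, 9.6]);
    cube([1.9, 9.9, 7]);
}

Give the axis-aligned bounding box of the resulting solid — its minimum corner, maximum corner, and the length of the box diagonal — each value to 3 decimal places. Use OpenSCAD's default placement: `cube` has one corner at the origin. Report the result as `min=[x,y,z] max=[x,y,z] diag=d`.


A = translate([-14.8, -6.7, -4.8]) cube([14.6, 18.4, 9.6]) → bbox [-14.8,-6.7,-4.8] .. [-0.2,11.7,4.8]
B = cube([1.9, 9.9, 7]) → bbox [0,0,0] .. [1.9,9.9,7]
lo = A.lo+B.lo = [-14.8+0, -6.7+0, -4.8+0] = [-14.800,-6.700,-4.800]
hi = A.hi+B.hi = [-0.2+1.9, 11.7+9.9, 4.8+7] = [1.700,21.600,11.800]
diag = √(16.5²+28.3²+16.6²) = √1348.7 = 36.725

min=[-14.800,-6.700,-4.800] max=[1.700,21.600,11.800] diag=36.725


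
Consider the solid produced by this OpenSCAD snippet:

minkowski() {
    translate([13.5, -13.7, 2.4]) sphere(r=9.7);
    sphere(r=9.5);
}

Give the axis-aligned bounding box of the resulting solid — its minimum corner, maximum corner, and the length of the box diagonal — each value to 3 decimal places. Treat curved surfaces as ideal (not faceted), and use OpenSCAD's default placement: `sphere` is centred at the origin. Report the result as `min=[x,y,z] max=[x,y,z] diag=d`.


A = translate([13.5, -13.7, 2.4]) sphere(r=9.7) → bbox [3.8,-23.4,-7.3] .. [23.2,-4,12.1]
B = sphere(r=9.5) → bbox [-9.5,-9.5,-9.5] .. [9.5,9.5,9.5]
lo = A.lo+B.lo = [3.8-9.5, -23.4-9.5, -7.3-9.5] = [-5.700,-32.900,-16.800]
hi = A.hi+B.hi = [23.2+9.5, -4+9.5, 12.1+9.5] = [32.700,5.500,21.600]
diag = √(38.4²+38.4²+38.4²) = √4423.68 = 66.511

min=[-5.700,-32.900,-16.800] max=[32.700,5.500,21.600] diag=66.511


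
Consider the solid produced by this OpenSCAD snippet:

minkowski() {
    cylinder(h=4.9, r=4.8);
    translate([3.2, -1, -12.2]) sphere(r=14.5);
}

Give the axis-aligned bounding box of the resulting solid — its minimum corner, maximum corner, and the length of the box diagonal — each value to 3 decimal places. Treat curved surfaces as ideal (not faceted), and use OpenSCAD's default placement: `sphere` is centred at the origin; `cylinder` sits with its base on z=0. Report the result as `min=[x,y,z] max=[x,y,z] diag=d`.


A = translate([3.2, -1, -12.2]) sphere(r=14.5) → bbox [-11.3,-15.5,-26.7] .. [17.7,13.5,2.3]
B = cylinder(h=4.9, r=4.8) → bbox [-4.8,-4.8,0] .. [4.8,4.8,4.9]
lo = A.lo+B.lo = [-11.3-4.8, -15.5-4.8, -26.7+0] = [-16.100,-20.300,-26.700]
hi = A.hi+B.hi = [17.7+4.8, 13.5+4.8, 2.3+4.9] = [22.500,18.300,7.200]
diag = √(38.6²+38.6²+33.9²) = √4129.13 = 64.258

min=[-16.100,-20.300,-26.700] max=[22.500,18.300,7.200] diag=64.258


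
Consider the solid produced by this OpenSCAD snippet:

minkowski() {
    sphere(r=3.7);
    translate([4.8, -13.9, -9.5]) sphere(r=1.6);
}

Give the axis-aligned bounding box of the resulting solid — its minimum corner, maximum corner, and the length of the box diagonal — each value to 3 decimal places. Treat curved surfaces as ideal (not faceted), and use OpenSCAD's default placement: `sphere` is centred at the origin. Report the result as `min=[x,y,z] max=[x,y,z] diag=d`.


A = translate([4.8, -13.9, -9.5]) sphere(r=1.6) → bbox [3.2,-15.5,-11.1] .. [6.4,-12.3,-7.9]
B = sphere(r=3.7) → bbox [-3.7,-3.7,-3.7] .. [3.7,3.7,3.7]
lo = A.lo+B.lo = [3.2-3.7, -15.5-3.7, -11.1-3.7] = [-0.500,-19.200,-14.800]
hi = A.hi+B.hi = [6.4+3.7, -12.3+3.7, -7.9+3.7] = [10.100,-8.600,-4.200]
diag = √(10.6²+10.6²+10.6²) = √337.08 = 18.360

min=[-0.500,-19.200,-14.800] max=[10.100,-8.600,-4.200] diag=18.360


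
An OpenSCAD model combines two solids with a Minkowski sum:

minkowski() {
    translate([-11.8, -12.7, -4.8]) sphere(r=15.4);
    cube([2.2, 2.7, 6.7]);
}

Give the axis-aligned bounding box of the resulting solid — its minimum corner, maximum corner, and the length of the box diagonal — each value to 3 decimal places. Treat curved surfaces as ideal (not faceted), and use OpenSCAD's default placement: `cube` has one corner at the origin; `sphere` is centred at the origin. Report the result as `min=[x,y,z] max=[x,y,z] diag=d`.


min=[-27.200,-28.100,-20.200] max=[5.800,5.400,17.300] diag=60.146

A = translate([-11.8, -12.7, -4.8]) sphere(r=15.4) → bbox [-27.2,-28.1,-20.2] .. [3.6,2.7,10.6]
B = cube([2.2, 2.7, 6.7]) → bbox [0,0,0] .. [2.2,2.7,6.7]
lo = A.lo+B.lo = [-27.2+0, -28.1+0, -20.2+0] = [-27.200,-28.100,-20.200]
hi = A.hi+B.hi = [3.6+2.2, 2.7+2.7, 10.6+6.7] = [5.800,5.400,17.300]
diag = √(33²+33.5²+37.5²) = √3617.5 = 60.146


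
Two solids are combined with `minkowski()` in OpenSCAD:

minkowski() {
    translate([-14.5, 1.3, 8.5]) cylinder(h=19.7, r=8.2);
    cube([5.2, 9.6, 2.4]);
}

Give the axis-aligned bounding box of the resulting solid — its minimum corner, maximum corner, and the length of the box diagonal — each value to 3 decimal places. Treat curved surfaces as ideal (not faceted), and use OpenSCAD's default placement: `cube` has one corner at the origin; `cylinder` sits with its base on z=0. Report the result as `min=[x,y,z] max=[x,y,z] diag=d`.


A = translate([-14.5, 1.3, 8.5]) cylinder(h=19.7, r=8.2) → bbox [-22.7,-6.9,8.5] .. [-6.3,9.5,28.2]
B = cube([5.2, 9.6, 2.4]) → bbox [0,0,0] .. [5.2,9.6,2.4]
lo = A.lo+B.lo = [-22.7+0, -6.9+0, 8.5+0] = [-22.700,-6.900,8.500]
hi = A.hi+B.hi = [-6.3+5.2, 9.5+9.6, 28.2+2.4] = [-1.100,19.100,30.600]
diag = √(21.6²+26²+22.1²) = √1630.97 = 40.385

min=[-22.700,-6.900,8.500] max=[-1.100,19.100,30.600] diag=40.385


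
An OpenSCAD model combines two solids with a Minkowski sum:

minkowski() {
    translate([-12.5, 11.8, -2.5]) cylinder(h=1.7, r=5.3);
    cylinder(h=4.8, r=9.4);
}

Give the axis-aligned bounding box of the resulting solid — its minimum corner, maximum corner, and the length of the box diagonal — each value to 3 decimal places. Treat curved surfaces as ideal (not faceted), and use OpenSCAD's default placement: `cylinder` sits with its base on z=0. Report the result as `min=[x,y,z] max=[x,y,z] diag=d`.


A = translate([-12.5, 11.8, -2.5]) cylinder(h=1.7, r=5.3) → bbox [-17.8,6.5,-2.5] .. [-7.2,17.1,-0.8]
B = cylinder(h=4.8, r=9.4) → bbox [-9.4,-9.4,0] .. [9.4,9.4,4.8]
lo = A.lo+B.lo = [-17.8-9.4, 6.5-9.4, -2.5+0] = [-27.200,-2.900,-2.500]
hi = A.hi+B.hi = [-7.2+9.4, 17.1+9.4, -0.8+4.8] = [2.200,26.500,4.000]
diag = √(29.4²+29.4²+6.5²) = √1770.97 = 42.083

min=[-27.200,-2.900,-2.500] max=[2.200,26.500,4.000] diag=42.083


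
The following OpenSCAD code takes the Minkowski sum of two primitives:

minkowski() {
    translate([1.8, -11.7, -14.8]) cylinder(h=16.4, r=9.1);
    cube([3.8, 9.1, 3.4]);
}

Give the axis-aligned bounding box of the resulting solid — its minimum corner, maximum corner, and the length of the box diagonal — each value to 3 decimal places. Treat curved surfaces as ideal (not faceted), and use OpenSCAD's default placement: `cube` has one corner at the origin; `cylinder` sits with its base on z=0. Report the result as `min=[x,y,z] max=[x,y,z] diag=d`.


A = translate([1.8, -11.7, -14.8]) cylinder(h=16.4, r=9.1) → bbox [-7.3,-20.8,-14.8] .. [10.9,-2.6,1.6]
B = cube([3.8, 9.1, 3.4]) → bbox [0,0,0] .. [3.8,9.1,3.4]
lo = A.lo+B.lo = [-7.3+0, -20.8+0, -14.8+0] = [-7.300,-20.800,-14.800]
hi = A.hi+B.hi = [10.9+3.8, -2.6+9.1, 1.6+3.4] = [14.700,6.500,5.000]
diag = √(22²+27.3²+19.8²) = √1621.33 = 40.266

min=[-7.300,-20.800,-14.800] max=[14.700,6.500,5.000] diag=40.266


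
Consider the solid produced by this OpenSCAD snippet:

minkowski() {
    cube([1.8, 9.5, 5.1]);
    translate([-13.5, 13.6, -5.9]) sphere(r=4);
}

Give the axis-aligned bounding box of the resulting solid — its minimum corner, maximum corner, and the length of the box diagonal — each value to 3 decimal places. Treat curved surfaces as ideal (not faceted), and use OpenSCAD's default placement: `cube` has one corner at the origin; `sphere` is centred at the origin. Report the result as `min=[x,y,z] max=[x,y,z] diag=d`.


min=[-17.500,9.600,-9.900] max=[-7.700,27.100,3.200] diag=23.956

A = translate([-13.5, 13.6, -5.9]) sphere(r=4) → bbox [-17.5,9.6,-9.9] .. [-9.5,17.6,-1.9]
B = cube([1.8, 9.5, 5.1]) → bbox [0,0,0] .. [1.8,9.5,5.1]
lo = A.lo+B.lo = [-17.5+0, 9.6+0, -9.9+0] = [-17.500,9.600,-9.900]
hi = A.hi+B.hi = [-9.5+1.8, 17.6+9.5, -1.9+5.1] = [-7.700,27.100,3.200]
diag = √(9.8²+17.5²+13.1²) = √573.9 = 23.956


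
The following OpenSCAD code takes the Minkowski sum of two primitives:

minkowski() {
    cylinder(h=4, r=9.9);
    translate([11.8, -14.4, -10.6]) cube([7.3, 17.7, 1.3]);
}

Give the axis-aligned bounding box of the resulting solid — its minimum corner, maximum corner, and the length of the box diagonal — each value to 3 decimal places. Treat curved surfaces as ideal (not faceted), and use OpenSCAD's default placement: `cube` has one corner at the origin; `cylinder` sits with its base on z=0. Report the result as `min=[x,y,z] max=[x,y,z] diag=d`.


min=[1.900,-24.300,-10.600] max=[29.000,13.200,-5.300] diag=46.570

A = translate([11.8, -14.4, -10.6]) cube([7.3, 17.7, 1.3]) → bbox [11.8,-14.4,-10.6] .. [19.1,3.3,-9.3]
B = cylinder(h=4, r=9.9) → bbox [-9.9,-9.9,0] .. [9.9,9.9,4]
lo = A.lo+B.lo = [11.8-9.9, -14.4-9.9, -10.6+0] = [1.900,-24.300,-10.600]
hi = A.hi+B.hi = [19.1+9.9, 3.3+9.9, -9.3+4] = [29.000,13.200,-5.300]
diag = √(27.1²+37.5²+5.3²) = √2168.75 = 46.570


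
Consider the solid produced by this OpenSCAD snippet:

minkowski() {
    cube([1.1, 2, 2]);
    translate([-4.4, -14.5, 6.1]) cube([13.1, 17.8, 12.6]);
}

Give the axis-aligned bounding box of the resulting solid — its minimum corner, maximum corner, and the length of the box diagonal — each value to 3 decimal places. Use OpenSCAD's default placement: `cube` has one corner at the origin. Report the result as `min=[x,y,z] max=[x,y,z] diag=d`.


A = translate([-4.4, -14.5, 6.1]) cube([13.1, 17.8, 12.6]) → bbox [-4.4,-14.5,6.1] .. [8.7,3.3,18.7]
B = cube([1.1, 2, 2]) → bbox [0,0,0] .. [1.1,2,2]
lo = A.lo+B.lo = [-4.4+0, -14.5+0, 6.1+0] = [-4.400,-14.500,6.100]
hi = A.hi+B.hi = [8.7+1.1, 3.3+2, 18.7+2] = [9.800,5.300,20.700]
diag = √(14.2²+19.8²+14.6²) = √806.84 = 28.405

min=[-4.400,-14.500,6.100] max=[9.800,5.300,20.700] diag=28.405


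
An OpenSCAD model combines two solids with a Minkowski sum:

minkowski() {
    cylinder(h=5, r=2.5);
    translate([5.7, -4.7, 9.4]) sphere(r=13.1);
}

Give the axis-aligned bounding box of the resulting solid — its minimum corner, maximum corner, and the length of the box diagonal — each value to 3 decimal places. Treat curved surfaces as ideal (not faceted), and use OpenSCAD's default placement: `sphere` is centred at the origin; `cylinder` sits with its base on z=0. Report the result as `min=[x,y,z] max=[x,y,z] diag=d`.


A = translate([5.7, -4.7, 9.4]) sphere(r=13.1) → bbox [-7.4,-17.8,-3.7] .. [18.8,8.4,22.5]
B = cylinder(h=5, r=2.5) → bbox [-2.5,-2.5,0] .. [2.5,2.5,5]
lo = A.lo+B.lo = [-7.4-2.5, -17.8-2.5, -3.7+0] = [-9.900,-20.300,-3.700]
hi = A.hi+B.hi = [18.8+2.5, 8.4+2.5, 22.5+5] = [21.300,10.900,27.500]
diag = √(31.2²+31.2²+31.2²) = √2920.32 = 54.040

min=[-9.900,-20.300,-3.700] max=[21.300,10.900,27.500] diag=54.040


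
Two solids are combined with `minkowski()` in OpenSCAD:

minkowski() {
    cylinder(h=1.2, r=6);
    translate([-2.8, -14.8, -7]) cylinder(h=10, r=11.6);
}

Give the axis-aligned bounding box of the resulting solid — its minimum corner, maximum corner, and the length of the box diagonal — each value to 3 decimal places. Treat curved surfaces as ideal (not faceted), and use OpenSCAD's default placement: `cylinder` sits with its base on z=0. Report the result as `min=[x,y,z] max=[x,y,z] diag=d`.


min=[-20.400,-32.400,-7.000] max=[14.800,2.800,4.200] diag=51.025

A = translate([-2.8, -14.8, -7]) cylinder(h=10, r=11.6) → bbox [-14.4,-26.4,-7] .. [8.8,-3.2,3]
B = cylinder(h=1.2, r=6) → bbox [-6,-6,0] .. [6,6,1.2]
lo = A.lo+B.lo = [-14.4-6, -26.4-6, -7+0] = [-20.400,-32.400,-7.000]
hi = A.hi+B.hi = [8.8+6, -3.2+6, 3+1.2] = [14.800,2.800,4.200]
diag = √(35.2²+35.2²+11.2²) = √2603.52 = 51.025


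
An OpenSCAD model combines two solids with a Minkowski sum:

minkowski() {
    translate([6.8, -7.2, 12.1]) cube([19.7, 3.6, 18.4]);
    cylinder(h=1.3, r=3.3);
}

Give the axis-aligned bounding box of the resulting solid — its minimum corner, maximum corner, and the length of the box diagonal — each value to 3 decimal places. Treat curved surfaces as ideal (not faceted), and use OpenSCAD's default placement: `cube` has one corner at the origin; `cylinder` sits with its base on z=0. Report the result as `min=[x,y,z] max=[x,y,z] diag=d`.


min=[3.500,-10.500,12.100] max=[29.800,-0.300,31.800] diag=34.407

A = translate([6.8, -7.2, 12.1]) cube([19.7, 3.6, 18.4]) → bbox [6.8,-7.2,12.1] .. [26.5,-3.6,30.5]
B = cylinder(h=1.3, r=3.3) → bbox [-3.3,-3.3,0] .. [3.3,3.3,1.3]
lo = A.lo+B.lo = [6.8-3.3, -7.2-3.3, 12.1+0] = [3.500,-10.500,12.100]
hi = A.hi+B.hi = [26.5+3.3, -3.6+3.3, 30.5+1.3] = [29.800,-0.300,31.800]
diag = √(26.3²+10.2²+19.7²) = √1183.82 = 34.407


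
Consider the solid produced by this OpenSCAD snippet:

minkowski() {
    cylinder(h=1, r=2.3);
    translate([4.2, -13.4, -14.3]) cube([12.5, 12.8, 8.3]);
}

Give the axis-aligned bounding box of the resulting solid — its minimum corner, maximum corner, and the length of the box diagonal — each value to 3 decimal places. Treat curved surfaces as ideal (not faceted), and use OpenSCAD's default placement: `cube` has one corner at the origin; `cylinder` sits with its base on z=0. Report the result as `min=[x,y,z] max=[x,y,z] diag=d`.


min=[1.900,-15.700,-14.300] max=[19.000,1.700,-5.000] diag=26.109

A = translate([4.2, -13.4, -14.3]) cube([12.5, 12.8, 8.3]) → bbox [4.2,-13.4,-14.3] .. [16.7,-0.6,-6]
B = cylinder(h=1, r=2.3) → bbox [-2.3,-2.3,0] .. [2.3,2.3,1]
lo = A.lo+B.lo = [4.2-2.3, -13.4-2.3, -14.3+0] = [1.900,-15.700,-14.300]
hi = A.hi+B.hi = [16.7+2.3, -0.6+2.3, -6+1] = [19.000,1.700,-5.000]
diag = √(17.1²+17.4²+9.3²) = √681.66 = 26.109


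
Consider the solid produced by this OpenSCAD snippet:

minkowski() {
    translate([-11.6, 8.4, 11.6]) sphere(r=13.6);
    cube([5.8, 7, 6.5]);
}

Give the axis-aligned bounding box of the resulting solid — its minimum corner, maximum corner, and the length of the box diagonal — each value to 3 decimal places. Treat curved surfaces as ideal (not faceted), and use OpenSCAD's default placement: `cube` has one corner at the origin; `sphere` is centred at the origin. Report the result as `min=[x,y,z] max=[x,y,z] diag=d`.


A = translate([-11.6, 8.4, 11.6]) sphere(r=13.6) → bbox [-25.2,-5.2,-2] .. [2,22,25.2]
B = cube([5.8, 7, 6.5]) → bbox [0,0,0] .. [5.8,7,6.5]
lo = A.lo+B.lo = [-25.2+0, -5.2+0, -2+0] = [-25.200,-5.200,-2.000]
hi = A.hi+B.hi = [2+5.8, 22+7, 25.2+6.5] = [7.800,29.000,31.700]
diag = √(33²+34.2²+33.7²) = √3394.33 = 58.261

min=[-25.200,-5.200,-2.000] max=[7.800,29.000,31.700] diag=58.261
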